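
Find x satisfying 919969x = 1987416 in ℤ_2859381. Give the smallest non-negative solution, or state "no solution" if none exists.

First find gcd(919969, 2859381):
2859381 = 3·919969 + 99474
919969 = 9·99474 + 24703
99474 = 4·24703 + 662
24703 = 37·662 + 209
662 = 3·209 + 35
209 = 5·35 + 34
35 = 1·34 + 1
34 = 34·1 + 0
gcd = 1, so a unique solution mod 2859381 exists.
Back-substitute for the Bézout coefficients:
1 = 35 − 34
1 = −209 + 6·35
1 = 6·662 − 19·209
1 = −19·24703 + 709·662
1 = 709·99474 − 2855·24703
1 = −2855·919969 + 26404·99474
1 = 26404·2859381 − 82067·919969
So 919969·(-82067) ≡ 1 (mod 2859381), giving 919969⁻¹ ≡ 2777314.
x ≡ 919969⁻¹·1987416 ≡ 2777314·1987416 ≡ 682749 (mod 2859381).

682749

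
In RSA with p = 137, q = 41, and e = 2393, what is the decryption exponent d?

2537

φ(n) = (p−1)(q−1) = 136·40 = 5440.
Need d with 2393·d ≡ 1 (mod 5440). Apply the extended Euclidean algorithm:
5440 = 2·2393 + 654
2393 = 3·654 + 431
654 = 1·431 + 223
431 = 1·223 + 208
223 = 1·208 + 15
208 = 13·15 + 13
15 = 1·13 + 2
13 = 6·2 + 1
2 = 2·1 + 0
Back-substitute:
1 = 13 − 6·2
1 = −6·15 + 7·13
1 = 7·208 − 97·15
1 = −97·223 + 104·208
1 = 104·431 − 201·223
1 = −201·654 + 305·431
1 = 305·2393 − 1116·654
1 = −1116·5440 + 2537·2393
So 2393·2537 ≡ 1 (mod 5440), hence d = 2537.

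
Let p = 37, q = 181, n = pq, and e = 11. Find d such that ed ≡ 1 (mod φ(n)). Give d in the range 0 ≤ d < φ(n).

5891

φ(n) = (p−1)(q−1) = 36·180 = 6480.
Need d with 11·d ≡ 1 (mod 6480). Apply the extended Euclidean algorithm:
6480 = 589*11 + 1
11 = 11*1 + 0
Back-substitute:
1 = 6480 − 589·11
So 11·(-589) ≡ 1 (mod 6480), hence d ≡ -589 ≡ 5891 (mod 6480).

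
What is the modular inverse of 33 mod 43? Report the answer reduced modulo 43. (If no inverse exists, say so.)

Extended Euclidean algorithm:
43 = 1×33 + 10
33 = 3×10 + 3
10 = 3×3 + 1
3 = 3×1 + 0
Since gcd(33, 43) = 1, back-substitute to write 1 as a combination:
1 = 10 − 3·3
1 = −3·33 + 10·10
1 = 10·43 − 13·33
So 33·(-13) ≡ 1 (mod 43), and -13 ≡ 30 (mod 43).

30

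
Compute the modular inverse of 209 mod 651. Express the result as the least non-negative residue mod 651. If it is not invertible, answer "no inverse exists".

461

gcd(651, 209) by repeated division:
651 = 3×209 + 24
209 = 8×24 + 17
24 = 1×17 + 7
17 = 2×7 + 3
7 = 2×3 + 1
3 = 3×1 + 0
gcd = 1, so the inverse exists. Back-substitute:
1 = 7 − 2·3
1 = −2·17 + 5·7
1 = 5·24 − 7·17
1 = −7·209 + 61·24
1 = 61·651 − 190·209
Thus 209·(-190) ≡ 1 (mod 651); reducing, -190 mod 651 = 461.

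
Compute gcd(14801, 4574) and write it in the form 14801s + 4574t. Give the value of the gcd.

1

Euclidean algorithm:
14801 = 3*4574 + 1079
4574 = 4*1079 + 258
1079 = 4*258 + 47
258 = 5*47 + 23
47 = 2*23 + 1
23 = 23*1 + 0
gcd(14801, 4574) = 1.
Back-substituting:
1 = 47 − 2·23
1 = −2·258 + 11·47
1 = 11·1079 − 46·258
1 = −46·4574 + 195·1079
1 = 195·14801 − 631·4574
So 1 = (195)·14801 + (-631)·4574.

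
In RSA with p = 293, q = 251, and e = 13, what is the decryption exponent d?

28077

φ(n) = (p−1)(q−1) = 292·250 = 73000.
Need d with 13·d ≡ 1 (mod 73000). Apply the extended Euclidean algorithm:
73000 = 5615·13 + 5
13 = 2·5 + 3
5 = 1·3 + 2
3 = 1·2 + 1
2 = 2·1 + 0
Back-substitute:
1 = 3 − 2
1 = −5 + 2·3
1 = 2·13 − 5·5
1 = −5·73000 + 28077·13
So 13·28077 ≡ 1 (mod 73000), hence d = 28077.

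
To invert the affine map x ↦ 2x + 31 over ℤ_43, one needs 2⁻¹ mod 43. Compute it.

Run Euclid on (43, 2):
43 = 21*2 + 1
2 = 2*1 + 0
gcd = 1, so the inverse exists. Back-substitute:
1 = 43 − 21·2
So 2·(-21) ≡ 1 (mod 43), and -21 ≡ 22 (mod 43).

22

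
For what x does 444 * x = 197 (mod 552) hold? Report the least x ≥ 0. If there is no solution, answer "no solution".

no solution

gcd(444, 552):
552 = 1×444 + 108
444 = 4×108 + 12
108 = 9×12 + 0
gcd = 12, but 12 ∤ 197, so the congruence has no solution.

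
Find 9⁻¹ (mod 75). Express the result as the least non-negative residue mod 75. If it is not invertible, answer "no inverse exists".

no inverse exists

Compute gcd(9, 75):
75 = 8×9 + 3
9 = 3×3 + 0
The gcd is 3, not 1, hence no inverse exists.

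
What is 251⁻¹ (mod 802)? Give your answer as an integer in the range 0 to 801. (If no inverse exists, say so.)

Apply the Euclidean algorithm to 802 and 251:
802 = 3×251 + 49
251 = 5×49 + 6
49 = 8×6 + 1
6 = 6×1 + 0
gcd = 1, so the inverse exists. Back-substitute:
1 = 49 − 8·6
1 = −8·251 + 41·49
1 = 41·802 − 131·251
So 251·(-131) ≡ 1 (mod 802), and -131 ≡ 671 (mod 802).

671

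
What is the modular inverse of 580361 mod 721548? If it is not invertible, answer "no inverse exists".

Apply the Euclidean algorithm to 721548 and 580361:
721548 = 1×580361 + 141187
580361 = 4×141187 + 15613
141187 = 9×15613 + 670
15613 = 23×670 + 203
670 = 3×203 + 61
203 = 3×61 + 20
61 = 3×20 + 1
20 = 20×1 + 0
Since gcd(580361, 721548) = 1, back-substitute to write 1 as a combination:
1 = 61 − 3·20
1 = −3·203 + 10·61
1 = 10·670 − 33·203
1 = −33·15613 + 769·670
1 = 769·141187 − 6954·15613
1 = −6954·580361 + 28585·141187
1 = 28585·721548 − 35539·580361
So 580361·(-35539) ≡ 1 (mod 721548), and -35539 ≡ 686009 (mod 721548).

686009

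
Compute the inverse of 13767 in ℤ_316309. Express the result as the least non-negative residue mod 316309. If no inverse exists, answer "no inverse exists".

Apply the Euclidean algorithm to 316309 and 13767:
316309 = 22×13767 + 13435
13767 = 1×13435 + 332
13435 = 40×332 + 155
332 = 2×155 + 22
155 = 7×22 + 1
22 = 22×1 + 0
The gcd is 1. Working backward:
1 = 155 − 7·22
1 = −7·332 + 15·155
1 = 15·13435 − 607·332
1 = −607·13767 + 622·13435
1 = 622·316309 − 14291·13767
So 13767·(-14291) ≡ 1 (mod 316309), and -14291 ≡ 302018 (mod 316309).

302018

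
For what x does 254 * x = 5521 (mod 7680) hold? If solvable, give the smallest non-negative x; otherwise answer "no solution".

gcd(254, 7680):
7680 = 30*254 + 60
254 = 4*60 + 14
60 = 4*14 + 4
14 = 3*4 + 2
4 = 2*2 + 0
gcd = 2, but 2 ∤ 5521, so the congruence has no solution.

no solution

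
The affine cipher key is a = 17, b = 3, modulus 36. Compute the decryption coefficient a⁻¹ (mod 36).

gcd(36, 17) by repeated division:
36 = 2*17 + 2
17 = 8*2 + 1
2 = 2*1 + 0
Since gcd(17, 36) = 1, back-substitute to write 1 as a combination:
1 = 17 − 8·2
1 = −8·36 + 17·17
So 17·17 ≡ 1 (mod 36).

17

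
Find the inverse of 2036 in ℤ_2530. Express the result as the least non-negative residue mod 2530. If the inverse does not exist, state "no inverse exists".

Compute gcd(2036, 2530):
2530 = 1×2036 + 494
2036 = 4×494 + 60
494 = 8×60 + 14
60 = 4×14 + 4
14 = 3×4 + 2
4 = 2×2 + 0
gcd(2036, 2530) = 2 ≠ 1, so 2036 has no multiplicative inverse modulo 2530.

no inverse exists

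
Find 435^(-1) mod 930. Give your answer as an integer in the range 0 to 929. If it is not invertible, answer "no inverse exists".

Euclidean algorithm on 930, 435:
930 = 2*435 + 60
435 = 7*60 + 15
60 = 4*15 + 0
gcd(435, 930) = 15 ≠ 1, so 435 has no multiplicative inverse modulo 930.

no inverse exists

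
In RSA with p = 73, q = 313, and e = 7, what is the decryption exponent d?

19255

φ(n) = (p−1)(q−1) = 72·312 = 22464.
Need d with 7·d ≡ 1 (mod 22464). Apply the extended Euclidean algorithm:
22464 = 3209·7 + 1
7 = 7·1 + 0
Back-substitute:
1 = 22464 − 3209·7
So 7·(-3209) ≡ 1 (mod 22464), hence d ≡ -3209 ≡ 19255 (mod 22464).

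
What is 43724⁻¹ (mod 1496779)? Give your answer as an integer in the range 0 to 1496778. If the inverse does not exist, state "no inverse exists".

Apply the Euclidean algorithm to 1496779 and 43724:
1496779 = 34*43724 + 10163
43724 = 4*10163 + 3072
10163 = 3*3072 + 947
3072 = 3*947 + 231
947 = 4*231 + 23
231 = 10*23 + 1
23 = 23*1 + 0
The gcd is 1. Working backward:
1 = 231 − 10·23
1 = −10·947 + 41·231
1 = 41·3072 − 133·947
1 = −133·10163 + 440·3072
1 = 440·43724 − 1893·10163
1 = −1893·1496779 + 64802·43724
So 43724·64802 ≡ 1 (mod 1496779).

64802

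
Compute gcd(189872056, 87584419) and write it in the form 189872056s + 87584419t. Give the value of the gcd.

1

Euclidean algorithm:
189872056 = 2·87584419 + 14703218
87584419 = 5·14703218 + 14068329
14703218 = 1·14068329 + 634889
14068329 = 22·634889 + 100771
634889 = 6·100771 + 30263
100771 = 3·30263 + 9982
30263 = 3·9982 + 317
9982 = 31·317 + 155
317 = 2·155 + 7
155 = 22·7 + 1
7 = 7·1 + 0
gcd(189872056, 87584419) = 1.
Back-substituting:
1 = 155 − 22·7
1 = −22·317 + 45·155
1 = 45·9982 − 1417·317
1 = −1417·30263 + 4296·9982
1 = 4296·100771 − 14305·30263
1 = −14305·634889 + 90126·100771
1 = 90126·14068329 − 1997077·634889
1 = −1997077·14703218 + 2087203·14068329
1 = 2087203·87584419 − 12433092·14703218
1 = −12433092·189872056 + 26953387·87584419
So 1 = (-12433092)·189872056 + (26953387)·87584419.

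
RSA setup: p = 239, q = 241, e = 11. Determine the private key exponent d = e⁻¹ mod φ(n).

20771

φ(n) = (p−1)(q−1) = 238·240 = 57120.
Need d with 11·d ≡ 1 (mod 57120). Apply the extended Euclidean algorithm:
57120 = 5192×11 + 8
11 = 1×8 + 3
8 = 2×3 + 2
3 = 1×2 + 1
2 = 2×1 + 0
Back-substitute:
1 = 3 − 2
1 = −8 + 3·3
1 = 3·11 − 4·8
1 = −4·57120 + 20771·11
So 11·20771 ≡ 1 (mod 57120), hence d = 20771.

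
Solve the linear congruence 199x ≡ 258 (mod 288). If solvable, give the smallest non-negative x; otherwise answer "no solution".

78

First find gcd(199, 288):
288 = 1·199 + 89
199 = 2·89 + 21
89 = 4·21 + 5
21 = 4·5 + 1
5 = 5·1 + 0
gcd = 1, so a unique solution mod 288 exists.
Back-substitute for the Bézout coefficients:
1 = 21 − 4·5
1 = −4·89 + 17·21
1 = 17·199 − 38·89
1 = −38·288 + 55·199
So 199·(55) ≡ 1 (mod 288), giving 199⁻¹ ≡ 55.
x ≡ 199⁻¹·258 ≡ 55·258 ≡ 78 (mod 288).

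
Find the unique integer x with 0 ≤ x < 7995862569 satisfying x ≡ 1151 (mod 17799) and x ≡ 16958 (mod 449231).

Write x = 1151 + 17799·k. Then 17799·k ≡ 16958 − 1151 ≡ 15807 (mod 449231).
Need 17799⁻¹ mod 449231. Extended Euclid on (449231, 17799):
449231 = 25×17799 + 4256
17799 = 4×4256 + 775
4256 = 5×775 + 381
775 = 2×381 + 13
381 = 29×13 + 4
13 = 3×4 + 1
4 = 4×1 + 0
Back-substitute:
1 = 13 − 3·4
1 = −3·381 + 88·13
1 = 88·775 − 179·381
1 = −179·4256 + 983·775
1 = 983·17799 − 4111·4256
1 = −4111·449231 + 103758·17799
17799⁻¹ ≡ 103758 (mod 449231), so k ≡ 103758·15807 ≡ 409556 (mod 449231).
x = 1151 + 17799·409556 = 7289688395.

7289688395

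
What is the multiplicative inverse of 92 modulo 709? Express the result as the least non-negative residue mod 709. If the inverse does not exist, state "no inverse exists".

Extended Euclidean algorithm:
709 = 7×92 + 65
92 = 1×65 + 27
65 = 2×27 + 11
27 = 2×11 + 5
11 = 2×5 + 1
5 = 5×1 + 0
Since gcd(92, 709) = 1, back-substitute to write 1 as a combination:
1 = 11 − 2·5
1 = −2·27 + 5·11
1 = 5·65 − 12·27
1 = −12·92 + 17·65
1 = 17·709 − 131·92
Thus 92·(-131) ≡ 1 (mod 709); reducing, -131 mod 709 = 578.

578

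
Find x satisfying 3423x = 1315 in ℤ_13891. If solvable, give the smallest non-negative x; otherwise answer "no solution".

532

First find gcd(3423, 13891):
13891 = 4×3423 + 199
3423 = 17×199 + 40
199 = 4×40 + 39
40 = 1×39 + 1
39 = 39×1 + 0
gcd = 1, so a unique solution mod 13891 exists.
Back-substitute for the Bézout coefficients:
1 = 40 − 39
1 = −199 + 5·40
1 = 5·3423 − 86·199
1 = −86·13891 + 349·3423
So 3423·(349) ≡ 1 (mod 13891), giving 3423⁻¹ ≡ 349.
x ≡ 3423⁻¹·1315 ≡ 349·1315 ≡ 532 (mod 13891).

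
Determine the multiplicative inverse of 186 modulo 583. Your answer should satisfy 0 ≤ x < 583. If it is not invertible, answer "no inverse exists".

Extended Euclidean algorithm:
583 = 3×186 + 25
186 = 7×25 + 11
25 = 2×11 + 3
11 = 3×3 + 2
3 = 1×2 + 1
2 = 2×1 + 0
The gcd is 1. Working backward:
1 = 3 − 2
1 = −11 + 4·3
1 = 4·25 − 9·11
1 = −9·186 + 67·25
1 = 67·583 − 210·186
So 186·(-210) ≡ 1 (mod 583), and -210 ≡ 373 (mod 583).

373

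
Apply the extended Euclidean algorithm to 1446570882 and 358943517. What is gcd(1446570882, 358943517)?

9

Apply Euclid's algorithm to 1446570882 and 358943517:
1446570882 = 4*358943517 + 10796814
358943517 = 33*10796814 + 2648655
10796814 = 4*2648655 + 202194
2648655 = 13*202194 + 20133
202194 = 10*20133 + 864
20133 = 23*864 + 261
864 = 3*261 + 81
261 = 3*81 + 18
81 = 4*18 + 9
18 = 2*9 + 0
gcd(1446570882, 358943517) = 9.
Back-substituting:
9 = 81 − 4·18
9 = −4·261 + 13·81
9 = 13·864 − 43·261
9 = −43·20133 + 1002·864
9 = 1002·202194 − 10063·20133
9 = −10063·2648655 + 131821·202194
9 = 131821·10796814 − 537347·2648655
9 = −537347·358943517 + 17864272·10796814
9 = 17864272·1446570882 − 71994435·358943517
So 9 = (17864272)·1446570882 + (-71994435)·358943517.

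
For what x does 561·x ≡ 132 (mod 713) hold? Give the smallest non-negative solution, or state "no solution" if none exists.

First find gcd(561, 713):
713 = 1×561 + 152
561 = 3×152 + 105
152 = 1×105 + 47
105 = 2×47 + 11
47 = 4×11 + 3
11 = 3×3 + 2
3 = 1×2 + 1
2 = 2×1 + 0
gcd = 1, so a unique solution mod 713 exists.
Back-substitute for the Bézout coefficients:
1 = 3 − 2
1 = −11 + 4·3
1 = 4·47 − 17·11
1 = −17·105 + 38·47
1 = 38·152 − 55·105
1 = −55·561 + 203·152
1 = 203·713 − 258·561
So 561·(-258) ≡ 1 (mod 713), giving 561⁻¹ ≡ 455.
x ≡ 561⁻¹·132 ≡ 455·132 ≡ 168 (mod 713).

168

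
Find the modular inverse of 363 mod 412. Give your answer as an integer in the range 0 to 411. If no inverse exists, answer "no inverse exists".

Apply the Euclidean algorithm to 412 and 363:
412 = 1*363 + 49
363 = 7*49 + 20
49 = 2*20 + 9
20 = 2*9 + 2
9 = 4*2 + 1
2 = 2*1 + 0
Since gcd(363, 412) = 1, back-substitute to write 1 as a combination:
1 = 9 − 4·2
1 = −4·20 + 9·9
1 = 9·49 − 22·20
1 = −22·363 + 163·49
1 = 163·412 − 185·363
So 363·(-185) ≡ 1 (mod 412), and -185 ≡ 227 (mod 412).

227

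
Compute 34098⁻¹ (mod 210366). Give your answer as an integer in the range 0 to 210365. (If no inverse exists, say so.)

Compute gcd(34098, 210366):
210366 = 6·34098 + 5778
34098 = 5·5778 + 5208
5778 = 1·5208 + 570
5208 = 9·570 + 78
570 = 7·78 + 24
78 = 3·24 + 6
24 = 4·6 + 0
gcd(34098, 210366) = 6 ≠ 1, so 34098 has no multiplicative inverse modulo 210366.

no inverse exists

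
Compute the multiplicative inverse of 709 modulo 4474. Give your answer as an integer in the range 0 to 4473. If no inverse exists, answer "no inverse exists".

183

gcd(4474, 709) by repeated division:
4474 = 6*709 + 220
709 = 3*220 + 49
220 = 4*49 + 24
49 = 2*24 + 1
24 = 24*1 + 0
Since gcd(709, 4474) = 1, back-substitute to write 1 as a combination:
1 = 49 − 2·24
1 = −2·220 + 9·49
1 = 9·709 − 29·220
1 = −29·4474 + 183·709
So 709·183 ≡ 1 (mod 4474).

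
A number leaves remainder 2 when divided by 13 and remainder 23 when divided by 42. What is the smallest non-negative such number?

Write x = 2 + 13·k. Then 13·k ≡ 23 − 2 ≡ 21 (mod 42).
Need 13⁻¹ mod 42. Extended Euclid on (42, 13):
42 = 3·13 + 3
13 = 4·3 + 1
3 = 3·1 + 0
Back-substitute:
1 = 13 − 4·3
1 = −4·42 + 13·13
13⁻¹ ≡ 13 (mod 42), so k ≡ 13·21 ≡ 21 (mod 42).
x = 2 + 13·21 = 275.

275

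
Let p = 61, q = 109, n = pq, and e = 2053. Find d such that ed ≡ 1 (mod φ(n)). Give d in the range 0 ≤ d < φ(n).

φ(n) = (p−1)(q−1) = 60·108 = 6480.
Need d with 2053·d ≡ 1 (mod 6480). Apply the extended Euclidean algorithm:
6480 = 3*2053 + 321
2053 = 6*321 + 127
321 = 2*127 + 67
127 = 1*67 + 60
67 = 1*60 + 7
60 = 8*7 + 4
7 = 1*4 + 3
4 = 1*3 + 1
3 = 3*1 + 0
Back-substitute:
1 = 4 − 3
1 = −7 + 2·4
1 = 2·60 − 17·7
1 = −17·67 + 19·60
1 = 19·127 − 36·67
1 = −36·321 + 91·127
1 = 91·2053 − 582·321
1 = −582·6480 + 1837·2053
So 2053·1837 ≡ 1 (mod 6480), hence d = 1837.

1837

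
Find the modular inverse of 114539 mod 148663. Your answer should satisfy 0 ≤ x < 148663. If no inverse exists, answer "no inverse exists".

Run Euclid on (148663, 114539):
148663 = 1×114539 + 34124
114539 = 3×34124 + 12167
34124 = 2×12167 + 9790
12167 = 1×9790 + 2377
9790 = 4×2377 + 282
2377 = 8×282 + 121
282 = 2×121 + 40
121 = 3×40 + 1
40 = 40×1 + 0
gcd = 1, so the inverse exists. Back-substitute:
1 = 121 − 3·40
1 = −3·282 + 7·121
1 = 7·2377 − 59·282
1 = −59·9790 + 243·2377
1 = 243·12167 − 302·9790
1 = −302·34124 + 847·12167
1 = 847·114539 − 2843·34124
1 = −2843·148663 + 3690·114539
So 114539·3690 ≡ 1 (mod 148663).

3690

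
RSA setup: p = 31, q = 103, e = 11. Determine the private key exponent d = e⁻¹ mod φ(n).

1391

φ(n) = (p−1)(q−1) = 30·102 = 3060.
Need d with 11·d ≡ 1 (mod 3060). Apply the extended Euclidean algorithm:
3060 = 278·11 + 2
11 = 5·2 + 1
2 = 2·1 + 0
Back-substitute:
1 = 11 − 5·2
1 = −5·3060 + 1391·11
So 11·1391 ≡ 1 (mod 3060), hence d = 1391.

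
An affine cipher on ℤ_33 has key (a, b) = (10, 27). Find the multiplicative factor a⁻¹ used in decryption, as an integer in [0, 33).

Apply the Euclidean algorithm to 33 and 10:
33 = 3*10 + 3
10 = 3*3 + 1
3 = 3*1 + 0
Since gcd(10, 33) = 1, back-substitute to write 1 as a combination:
1 = 10 − 3·3
1 = −3·33 + 10·10
So 10·10 ≡ 1 (mod 33).

10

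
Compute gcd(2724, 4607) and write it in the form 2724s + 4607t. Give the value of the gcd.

Euclidean algorithm:
4607 = 1×2724 + 1883
2724 = 1×1883 + 841
1883 = 2×841 + 201
841 = 4×201 + 37
201 = 5×37 + 16
37 = 2×16 + 5
16 = 3×5 + 1
5 = 5×1 + 0
gcd(2724, 4607) = 1.
Express as a combination:
1 = 16 − 3·5
1 = −3·37 + 7·16
1 = 7·201 − 38·37
1 = −38·841 + 159·201
1 = 159·1883 − 356·841
1 = −356·2724 + 515·1883
1 = 515·4607 − 871·2724
So 1 = (515)·4607 + (-871)·2724.

1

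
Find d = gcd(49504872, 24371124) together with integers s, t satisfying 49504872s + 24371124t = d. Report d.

Euclidean algorithm:
49504872 = 2·24371124 + 762624
24371124 = 31·762624 + 729780
762624 = 1·729780 + 32844
729780 = 22·32844 + 7212
32844 = 4·7212 + 3996
7212 = 1·3996 + 3216
3996 = 1·3216 + 780
3216 = 4·780 + 96
780 = 8·96 + 12
96 = 8·12 + 0
gcd(49504872, 24371124) = 12.
Working backward:
12 = 780 − 8·96
12 = −8·3216 + 33·780
12 = 33·3996 − 41·3216
12 = −41·7212 + 74·3996
12 = 74·32844 − 337·7212
12 = −337·729780 + 7488·32844
12 = 7488·762624 − 7825·729780
12 = −7825·24371124 + 250063·762624
12 = 250063·49504872 − 507951·24371124
So 12 = (250063)·49504872 + (-507951)·24371124.

12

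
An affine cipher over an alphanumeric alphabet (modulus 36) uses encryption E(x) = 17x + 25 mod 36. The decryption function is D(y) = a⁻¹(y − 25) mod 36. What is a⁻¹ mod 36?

Apply the Euclidean algorithm to 36 and 17:
36 = 2·17 + 2
17 = 8·2 + 1
2 = 2·1 + 0
The gcd is 1. Working backward:
1 = 17 − 8·2
1 = −8·36 + 17·17
So 17·17 ≡ 1 (mod 36).

17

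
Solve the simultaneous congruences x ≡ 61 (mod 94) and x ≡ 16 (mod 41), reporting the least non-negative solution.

2599

Write x = 61 + 94·k. Then 94·k ≡ 16 − 61 ≡ 37 (mod 41).
Need 94⁻¹ mod 41. Extended Euclid on (41, 12):
41 = 3·12 + 5
12 = 2·5 + 2
5 = 2·2 + 1
2 = 2·1 + 0
Back-substitute:
1 = 5 − 2·2
1 = −2·12 + 5·5
1 = 5·41 − 17·12
94⁻¹ ≡ 24 (mod 41), so k ≡ 24·37 ≡ 27 (mod 41).
x = 61 + 94·27 = 2599.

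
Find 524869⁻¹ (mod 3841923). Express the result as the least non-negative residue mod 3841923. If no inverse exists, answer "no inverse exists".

3606358

Apply the Euclidean algorithm to 3841923 and 524869:
3841923 = 7·524869 + 167840
524869 = 3·167840 + 21349
167840 = 7·21349 + 18397
21349 = 1·18397 + 2952
18397 = 6·2952 + 685
2952 = 4·685 + 212
685 = 3·212 + 49
212 = 4·49 + 16
49 = 3·16 + 1
16 = 16·1 + 0
gcd = 1, so the inverse exists. Back-substitute:
1 = 49 − 3·16
1 = −3·212 + 13·49
1 = 13·685 − 42·212
1 = −42·2952 + 181·685
1 = 181·18397 − 1128·2952
1 = −1128·21349 + 1309·18397
1 = 1309·167840 − 10291·21349
1 = −10291·524869 + 32182·167840
1 = 32182·3841923 − 235565·524869
Hence 524869⁻¹ ≡ -235565 ≡ 3606358 (mod 3841923).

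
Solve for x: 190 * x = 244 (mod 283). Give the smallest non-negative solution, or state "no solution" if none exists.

183

First find gcd(190, 283):
283 = 1·190 + 93
190 = 2·93 + 4
93 = 23·4 + 1
4 = 4·1 + 0
gcd = 1, so a unique solution mod 283 exists.
Back-substitute for the Bézout coefficients:
1 = 93 − 23·4
1 = −23·190 + 47·93
1 = 47·283 − 70·190
So 190·(-70) ≡ 1 (mod 283), giving 190⁻¹ ≡ 213.
x ≡ 190⁻¹·244 ≡ 213·244 ≡ 183 (mod 283).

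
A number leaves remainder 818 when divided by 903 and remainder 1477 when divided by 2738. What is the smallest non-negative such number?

Write x = 818 + 903·k. Then 903·k ≡ 1477 − 818 ≡ 659 (mod 2738).
Need 903⁻¹ mod 2738. Extended Euclid on (2738, 903):
2738 = 3·903 + 29
903 = 31·29 + 4
29 = 7·4 + 1
4 = 4·1 + 0
Back-substitute:
1 = 29 − 7·4
1 = −7·903 + 218·29
1 = 218·2738 − 661·903
903⁻¹ ≡ 2077 (mod 2738), so k ≡ 2077·659 ≡ 2481 (mod 2738).
x = 818 + 903·2481 = 2241161.

2241161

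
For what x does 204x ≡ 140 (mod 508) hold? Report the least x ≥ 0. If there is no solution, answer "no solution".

First find gcd(204, 508):
508 = 2×204 + 100
204 = 2×100 + 4
100 = 25×4 + 0
gcd = 4 and 4 | 140, so solutions exist. Divide through by 4: 51x ≡ 35 (mod 127).
Now find 51⁻¹ mod 127:
127 = 2·51 + 25
51 = 2·25 + 1
25 = 25·1 + 0
Back-substitute:
1 = 51 − 2·25
1 = −2·127 + 5·51
So 51⁻¹ ≡ 5 (mod 127).
Then x ≡ 5·35 ≡ 48 (mod 127); the smallest non-negative solution is x = 48.

48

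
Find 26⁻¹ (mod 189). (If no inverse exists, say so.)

80

Extended Euclidean algorithm:
189 = 7×26 + 7
26 = 3×7 + 5
7 = 1×5 + 2
5 = 2×2 + 1
2 = 2×1 + 0
The gcd is 1. Working backward:
1 = 5 − 2·2
1 = −2·7 + 3·5
1 = 3·26 − 11·7
1 = −11·189 + 80·26
So 26·80 ≡ 1 (mod 189).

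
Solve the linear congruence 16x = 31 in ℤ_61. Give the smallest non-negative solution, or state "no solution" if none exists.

First find gcd(16, 61):
61 = 3*16 + 13
16 = 1*13 + 3
13 = 4*3 + 1
3 = 3*1 + 0
gcd = 1, so a unique solution mod 61 exists.
Back-substitute for the Bézout coefficients:
1 = 13 − 4·3
1 = −4·16 + 5·13
1 = 5·61 − 19·16
So 16·(-19) ≡ 1 (mod 61), giving 16⁻¹ ≡ 42.
x ≡ 16⁻¹·31 ≡ 42·31 ≡ 21 (mod 61).

21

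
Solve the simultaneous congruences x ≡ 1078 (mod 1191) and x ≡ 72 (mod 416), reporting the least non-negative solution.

265480

Write x = 1078 + 1191·k. Then 1191·k ≡ 72 − 1078 ≡ 242 (mod 416).
Need 1191⁻¹ mod 416. Extended Euclid on (416, 359):
416 = 1·359 + 57
359 = 6·57 + 17
57 = 3·17 + 6
17 = 2·6 + 5
6 = 1·5 + 1
5 = 5·1 + 0
Back-substitute:
1 = 6 − 5
1 = −17 + 3·6
1 = 3·57 − 10·17
1 = −10·359 + 63·57
1 = 63·416 − 73·359
1191⁻¹ ≡ 343 (mod 416), so k ≡ 343·242 ≡ 222 (mod 416).
x = 1078 + 1191·222 = 265480.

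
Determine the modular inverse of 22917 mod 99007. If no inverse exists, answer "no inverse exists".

70515

Apply the Euclidean algorithm to 99007 and 22917:
99007 = 4·22917 + 7339
22917 = 3·7339 + 900
7339 = 8·900 + 139
900 = 6·139 + 66
139 = 2·66 + 7
66 = 9·7 + 3
7 = 2·3 + 1
3 = 3·1 + 0
gcd = 1, so the inverse exists. Back-substitute:
1 = 7 − 2·3
1 = −2·66 + 19·7
1 = 19·139 − 40·66
1 = −40·900 + 259·139
1 = 259·7339 − 2112·900
1 = −2112·22917 + 6595·7339
1 = 6595·99007 − 28492·22917
So 22917·(-28492) ≡ 1 (mod 99007), and -28492 ≡ 70515 (mod 99007).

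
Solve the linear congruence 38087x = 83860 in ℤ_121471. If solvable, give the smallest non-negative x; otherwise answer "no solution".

First find gcd(38087, 121471):
121471 = 3×38087 + 7210
38087 = 5×7210 + 2037
7210 = 3×2037 + 1099
2037 = 1×1099 + 938
1099 = 1×938 + 161
938 = 5×161 + 133
161 = 1×133 + 28
133 = 4×28 + 21
28 = 1×21 + 7
21 = 3×7 + 0
gcd = 7 and 7 | 83860, so solutions exist. Divide through by 7: 5441x ≡ 11980 (mod 17353).
Now find 5441⁻¹ mod 17353:
17353 = 3·5441 + 1030
5441 = 5·1030 + 291
1030 = 3·291 + 157
291 = 1·157 + 134
157 = 1·134 + 23
134 = 5·23 + 19
23 = 1·19 + 4
19 = 4·4 + 3
4 = 1·3 + 1
3 = 3·1 + 0
Back-substitute:
1 = 4 − 3
1 = −19 + 5·4
1 = 5·23 − 6·19
1 = −6·134 + 35·23
1 = 35·157 − 41·134
1 = −41·291 + 76·157
1 = 76·1030 − 269·291
1 = −269·5441 + 1421·1030
1 = 1421·17353 − 4532·5441
So 5441·(-4532) ≡ 1 (mod 17353), i.e. 5441⁻¹ ≡ 12821.
Then x ≡ 12821·11980 ≡ 4177 (mod 17353); the smallest non-negative solution is x = 4177.

4177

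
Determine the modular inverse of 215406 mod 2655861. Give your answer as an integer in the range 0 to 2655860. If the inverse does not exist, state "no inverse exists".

Compute gcd(215406, 2655861):
2655861 = 12·215406 + 70989
215406 = 3·70989 + 2439
70989 = 29·2439 + 258
2439 = 9·258 + 117
258 = 2·117 + 24
117 = 4·24 + 21
24 = 1·21 + 3
21 = 7·3 + 0
gcd(215406, 2655861) = 3 ≠ 1, so 215406 has no multiplicative inverse modulo 2655861.

no inverse exists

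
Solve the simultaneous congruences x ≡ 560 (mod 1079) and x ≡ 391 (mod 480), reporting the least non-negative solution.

Write x = 560 + 1079·k. Then 1079·k ≡ 391 − 560 ≡ 311 (mod 480).
Need 1079⁻¹ mod 480. Extended Euclid on (480, 119):
480 = 4×119 + 4
119 = 29×4 + 3
4 = 1×3 + 1
3 = 3×1 + 0
Back-substitute:
1 = 4 − 3
1 = −119 + 30·4
1 = 30·480 − 121·119
1079⁻¹ ≡ 359 (mod 480), so k ≡ 359·311 ≡ 289 (mod 480).
x = 560 + 1079·289 = 312391.

312391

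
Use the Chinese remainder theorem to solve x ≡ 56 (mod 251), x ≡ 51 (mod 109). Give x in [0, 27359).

14112

Write x = 56 + 251·k. Then 251·k ≡ 51 − 56 ≡ 104 (mod 109).
Need 251⁻¹ mod 109. Extended Euclid on (109, 33):
109 = 3×33 + 10
33 = 3×10 + 3
10 = 3×3 + 1
3 = 3×1 + 0
Back-substitute:
1 = 10 − 3·3
1 = −3·33 + 10·10
1 = 10·109 − 33·33
251⁻¹ ≡ 76 (mod 109), so k ≡ 76·104 ≡ 56 (mod 109).
x = 56 + 251·56 = 14112.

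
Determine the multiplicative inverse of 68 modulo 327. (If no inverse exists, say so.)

Apply the Euclidean algorithm to 327 and 68:
327 = 4·68 + 55
68 = 1·55 + 13
55 = 4·13 + 3
13 = 4·3 + 1
3 = 3·1 + 0
Since gcd(68, 327) = 1, back-substitute to write 1 as a combination:
1 = 13 − 4·3
1 = −4·55 + 17·13
1 = 17·68 − 21·55
1 = −21·327 + 101·68
So 68·101 ≡ 1 (mod 327).

101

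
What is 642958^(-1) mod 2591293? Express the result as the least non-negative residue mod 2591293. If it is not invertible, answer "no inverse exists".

2135643

Run Euclid on (2591293, 642958):
2591293 = 4*642958 + 19461
642958 = 33*19461 + 745
19461 = 26*745 + 91
745 = 8*91 + 17
91 = 5*17 + 6
17 = 2*6 + 5
6 = 1*5 + 1
5 = 5*1 + 0
Since gcd(642958, 2591293) = 1, back-substitute to write 1 as a combination:
1 = 6 − 5
1 = −17 + 3·6
1 = 3·91 − 16·17
1 = −16·745 + 131·91
1 = 131·19461 − 3422·745
1 = −3422·642958 + 113057·19461
1 = 113057·2591293 − 455650·642958
Hence 642958⁻¹ ≡ -455650 ≡ 2135643 (mod 2591293).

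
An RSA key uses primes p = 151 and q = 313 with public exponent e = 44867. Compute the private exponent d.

39803

φ(n) = (p−1)(q−1) = 150·312 = 46800.
Need d with 44867·d ≡ 1 (mod 46800). Apply the extended Euclidean algorithm:
46800 = 1*44867 + 1933
44867 = 23*1933 + 408
1933 = 4*408 + 301
408 = 1*301 + 107
301 = 2*107 + 87
107 = 1*87 + 20
87 = 4*20 + 7
20 = 2*7 + 6
7 = 1*6 + 1
6 = 6*1 + 0
Back-substitute:
1 = 7 − 6
1 = −20 + 3·7
1 = 3·87 − 13·20
1 = −13·107 + 16·87
1 = 16·301 − 45·107
1 = −45·408 + 61·301
1 = 61·1933 − 289·408
1 = −289·44867 + 6708·1933
1 = 6708·46800 − 6997·44867
So 44867·(-6997) ≡ 1 (mod 46800), hence d ≡ -6997 ≡ 39803 (mod 46800).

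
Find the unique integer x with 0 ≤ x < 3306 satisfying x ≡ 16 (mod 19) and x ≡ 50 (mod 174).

Write x = 16 + 19·k. Then 19·k ≡ 50 − 16 ≡ 34 (mod 174).
Need 19⁻¹ mod 174. Extended Euclid on (174, 19):
174 = 9·19 + 3
19 = 6·3 + 1
3 = 3·1 + 0
Back-substitute:
1 = 19 − 6·3
1 = −6·174 + 55·19
19⁻¹ ≡ 55 (mod 174), so k ≡ 55·34 ≡ 130 (mod 174).
x = 16 + 19·130 = 2486.

2486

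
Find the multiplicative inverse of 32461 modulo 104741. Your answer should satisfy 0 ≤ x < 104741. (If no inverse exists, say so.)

Compute gcd(32461, 104741):
104741 = 3×32461 + 7358
32461 = 4×7358 + 3029
7358 = 2×3029 + 1300
3029 = 2×1300 + 429
1300 = 3×429 + 13
429 = 33×13 + 0
Since gcd = 13 > 1, 32461 is not a unit mod 104741.

no inverse exists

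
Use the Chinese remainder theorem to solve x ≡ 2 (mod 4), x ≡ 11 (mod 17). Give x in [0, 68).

62

Write x = 2 + 4·k. Then 4·k ≡ 11 − 2 ≡ 9 (mod 17).
Need 4⁻¹ mod 17. Extended Euclid on (17, 4):
17 = 4*4 + 1
4 = 4*1 + 0
Back-substitute:
1 = 17 − 4·4
4⁻¹ ≡ 13 (mod 17), so k ≡ 13·9 ≡ 15 (mod 17).
x = 2 + 4·15 = 62.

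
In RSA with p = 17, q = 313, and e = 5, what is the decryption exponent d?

φ(n) = (p−1)(q−1) = 16·312 = 4992.
Need d with 5·d ≡ 1 (mod 4992). Apply the extended Euclidean algorithm:
4992 = 998×5 + 2
5 = 2×2 + 1
2 = 2×1 + 0
Back-substitute:
1 = 5 − 2·2
1 = −2·4992 + 1997·5
So 5·1997 ≡ 1 (mod 4992), hence d = 1997.

1997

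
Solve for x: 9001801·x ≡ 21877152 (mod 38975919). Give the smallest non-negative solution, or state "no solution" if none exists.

8357517

First find gcd(9001801, 38975919):
38975919 = 4*9001801 + 2968715
9001801 = 3*2968715 + 95656
2968715 = 31*95656 + 3379
95656 = 28*3379 + 1044
3379 = 3*1044 + 247
1044 = 4*247 + 56
247 = 4*56 + 23
56 = 2*23 + 10
23 = 2*10 + 3
10 = 3*3 + 1
3 = 3*1 + 0
gcd = 1, so a unique solution mod 38975919 exists.
Back-substitute for the Bézout coefficients:
1 = 10 − 3·3
1 = −3·23 + 7·10
1 = 7·56 − 17·23
1 = −17·247 + 75·56
1 = 75·1044 − 317·247
1 = −317·3379 + 1026·1044
1 = 1026·95656 − 29045·3379
1 = −29045·2968715 + 901421·95656
1 = 901421·9001801 − 2733308·2968715
1 = −2733308·38975919 + 11834653·9001801
So 9001801·(11834653) ≡ 1 (mod 38975919), giving 9001801⁻¹ ≡ 11834653.
x ≡ 9001801⁻¹·21877152 ≡ 11834653·21877152 ≡ 8357517 (mod 38975919).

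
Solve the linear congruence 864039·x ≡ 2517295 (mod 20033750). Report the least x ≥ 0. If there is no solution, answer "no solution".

First find gcd(864039, 20033750):
20033750 = 23×864039 + 160853
864039 = 5×160853 + 59774
160853 = 2×59774 + 41305
59774 = 1×41305 + 18469
41305 = 2×18469 + 4367
18469 = 4×4367 + 1001
4367 = 4×1001 + 363
1001 = 2×363 + 275
363 = 1×275 + 88
275 = 3×88 + 11
88 = 8×11 + 0
gcd = 11 and 11 | 2517295, so solutions exist. Divide through by 11: 78549x ≡ 228845 (mod 1821250).
Now find 78549⁻¹ mod 1821250:
1821250 = 23·78549 + 14623
78549 = 5·14623 + 5434
14623 = 2·5434 + 3755
5434 = 1·3755 + 1679
3755 = 2·1679 + 397
1679 = 4·397 + 91
397 = 4·91 + 33
91 = 2·33 + 25
33 = 1·25 + 8
25 = 3·8 + 1
8 = 8·1 + 0
Back-substitute:
1 = 25 − 3·8
1 = −3·33 + 4·25
1 = 4·91 − 11·33
1 = −11·397 + 48·91
1 = 48·1679 − 203·397
1 = −203·3755 + 454·1679
1 = 454·5434 − 657·3755
1 = −657·14623 + 1768·5434
1 = 1768·78549 − 9497·14623
1 = −9497·1821250 + 220199·78549
So 78549⁻¹ ≡ 220199 (mod 1821250).
Then x ≡ 220199·228845 ≡ 1095155 (mod 1821250); the smallest non-negative solution is x = 1095155.

1095155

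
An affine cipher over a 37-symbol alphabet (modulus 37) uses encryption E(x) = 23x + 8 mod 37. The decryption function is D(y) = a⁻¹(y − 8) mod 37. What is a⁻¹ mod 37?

Run Euclid on (37, 23):
37 = 1*23 + 14
23 = 1*14 + 9
14 = 1*9 + 5
9 = 1*5 + 4
5 = 1*4 + 1
4 = 4*1 + 0
gcd = 1, so the inverse exists. Back-substitute:
1 = 5 − 4
1 = −9 + 2·5
1 = 2·14 − 3·9
1 = −3·23 + 5·14
1 = 5·37 − 8·23
Thus 23·(-8) ≡ 1 (mod 37); reducing, -8 mod 37 = 29.

29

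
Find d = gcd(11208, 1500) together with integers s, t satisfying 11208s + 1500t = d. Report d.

Apply Euclid's algorithm to 11208 and 1500:
11208 = 7*1500 + 708
1500 = 2*708 + 84
708 = 8*84 + 36
84 = 2*36 + 12
36 = 3*12 + 0
gcd(11208, 1500) = 12.
Working backward:
12 = 84 − 2·36
12 = −2·708 + 17·84
12 = 17·1500 − 36·708
12 = −36·11208 + 269·1500
So 12 = (-36)·11208 + (269)·1500.

12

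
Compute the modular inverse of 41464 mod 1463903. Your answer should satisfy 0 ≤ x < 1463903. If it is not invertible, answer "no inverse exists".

1284022

Extended Euclidean algorithm:
1463903 = 35×41464 + 12663
41464 = 3×12663 + 3475
12663 = 3×3475 + 2238
3475 = 1×2238 + 1237
2238 = 1×1237 + 1001
1237 = 1×1001 + 236
1001 = 4×236 + 57
236 = 4×57 + 8
57 = 7×8 + 1
8 = 8×1 + 0
The gcd is 1. Working backward:
1 = 57 − 7·8
1 = −7·236 + 29·57
1 = 29·1001 − 123·236
1 = −123·1237 + 152·1001
1 = 152·2238 − 275·1237
1 = −275·3475 + 427·2238
1 = 427·12663 − 1556·3475
1 = −1556·41464 + 5095·12663
1 = 5095·1463903 − 179881·41464
So 41464·(-179881) ≡ 1 (mod 1463903), and -179881 ≡ 1284022 (mod 1463903).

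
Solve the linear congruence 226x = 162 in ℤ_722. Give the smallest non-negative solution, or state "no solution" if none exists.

First find gcd(226, 722):
722 = 3*226 + 44
226 = 5*44 + 6
44 = 7*6 + 2
6 = 3*2 + 0
gcd = 2 and 2 | 162, so solutions exist. Divide through by 2: 113x ≡ 81 (mod 361).
Now find 113⁻¹ mod 361:
361 = 3·113 + 22
113 = 5·22 + 3
22 = 7·3 + 1
3 = 3·1 + 0
Back-substitute:
1 = 22 − 7·3
1 = −7·113 + 36·22
1 = 36·361 − 115·113
So 113·(-115) ≡ 1 (mod 361), i.e. 113⁻¹ ≡ 246.
Then x ≡ 246·81 ≡ 71 (mod 361); the smallest non-negative solution is x = 71.

71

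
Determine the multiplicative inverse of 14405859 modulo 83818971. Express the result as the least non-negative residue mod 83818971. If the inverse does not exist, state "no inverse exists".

no inverse exists

Euclidean algorithm on 83818971, 14405859:
83818971 = 5×14405859 + 11789676
14405859 = 1×11789676 + 2616183
11789676 = 4×2616183 + 1324944
2616183 = 1×1324944 + 1291239
1324944 = 1×1291239 + 33705
1291239 = 38×33705 + 10449
33705 = 3×10449 + 2358
10449 = 4×2358 + 1017
2358 = 2×1017 + 324
1017 = 3×324 + 45
324 = 7×45 + 9
45 = 5×9 + 0
gcd(14405859, 83818971) = 9 ≠ 1, so 14405859 has no multiplicative inverse modulo 83818971.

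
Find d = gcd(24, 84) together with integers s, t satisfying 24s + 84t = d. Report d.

Euclidean algorithm:
84 = 3·24 + 12
24 = 2·12 + 0
gcd(24, 84) = 12.
Back-substituting:
12 = 84 − 3·24
So 12 = (1)·84 + (-3)·24.

12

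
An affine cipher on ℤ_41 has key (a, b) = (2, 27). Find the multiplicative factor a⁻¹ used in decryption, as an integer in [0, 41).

21

Run Euclid on (41, 2):
41 = 20*2 + 1
2 = 2*1 + 0
The gcd is 1. Working backward:
1 = 41 − 20·2
Thus 2·(-20) ≡ 1 (mod 41); reducing, -20 mod 41 = 21.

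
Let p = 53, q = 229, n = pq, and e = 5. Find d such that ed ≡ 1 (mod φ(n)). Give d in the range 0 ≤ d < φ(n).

φ(n) = (p−1)(q−1) = 52·228 = 11856.
Need d with 5·d ≡ 1 (mod 11856). Apply the extended Euclidean algorithm:
11856 = 2371·5 + 1
5 = 5·1 + 0
Back-substitute:
1 = 11856 − 2371·5
So 5·(-2371) ≡ 1 (mod 11856), hence d ≡ -2371 ≡ 9485 (mod 11856).

9485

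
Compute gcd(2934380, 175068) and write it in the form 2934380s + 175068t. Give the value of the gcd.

Repeated division:
2934380 = 16×175068 + 133292
175068 = 1×133292 + 41776
133292 = 3×41776 + 7964
41776 = 5×7964 + 1956
7964 = 4×1956 + 140
1956 = 13×140 + 136
140 = 1×136 + 4
136 = 34×4 + 0
gcd(2934380, 175068) = 4.
Back-substituting:
4 = 140 − 136
4 = −1956 + 14·140
4 = 14·7964 − 57·1956
4 = −57·41776 + 299·7964
4 = 299·133292 − 954·41776
4 = −954·175068 + 1253·133292
4 = 1253·2934380 − 21002·175068
So 4 = (1253)·2934380 + (-21002)·175068.

4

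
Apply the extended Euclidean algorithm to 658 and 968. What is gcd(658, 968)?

Euclidean algorithm:
968 = 1*658 + 310
658 = 2*310 + 38
310 = 8*38 + 6
38 = 6*6 + 2
6 = 3*2 + 0
gcd(658, 968) = 2.
Express as a combination:
2 = 38 − 6·6
2 = −6·310 + 49·38
2 = 49·658 − 104·310
2 = −104·968 + 153·658
So 2 = (-104)·968 + (153)·658.

2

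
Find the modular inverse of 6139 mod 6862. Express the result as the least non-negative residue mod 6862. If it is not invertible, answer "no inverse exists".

5277

Extended Euclidean algorithm:
6862 = 1·6139 + 723
6139 = 8·723 + 355
723 = 2·355 + 13
355 = 27·13 + 4
13 = 3·4 + 1
4 = 4·1 + 0
gcd = 1, so the inverse exists. Back-substitute:
1 = 13 − 3·4
1 = −3·355 + 82·13
1 = 82·723 − 167·355
1 = −167·6139 + 1418·723
1 = 1418·6862 − 1585·6139
Thus 6139·(-1585) ≡ 1 (mod 6862); reducing, -1585 mod 6862 = 5277.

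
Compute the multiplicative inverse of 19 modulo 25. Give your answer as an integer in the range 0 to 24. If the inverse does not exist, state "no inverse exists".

gcd(25, 19) by repeated division:
25 = 1*19 + 6
19 = 3*6 + 1
6 = 6*1 + 0
gcd = 1, so the inverse exists. Back-substitute:
1 = 19 − 3·6
1 = −3·25 + 4·19
So 19·4 ≡ 1 (mod 25).

4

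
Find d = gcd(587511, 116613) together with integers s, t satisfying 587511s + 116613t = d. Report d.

Apply Euclid's algorithm to 587511 and 116613:
587511 = 5*116613 + 4446
116613 = 26*4446 + 1017
4446 = 4*1017 + 378
1017 = 2*378 + 261
378 = 1*261 + 117
261 = 2*117 + 27
117 = 4*27 + 9
27 = 3*9 + 0
gcd(587511, 116613) = 9.
Express as a combination:
9 = 117 − 4·27
9 = −4·261 + 9·117
9 = 9·378 − 13·261
9 = −13·1017 + 35·378
9 = 35·4446 − 153·1017
9 = −153·116613 + 4013·4446
9 = 4013·587511 − 20218·116613
So 9 = (4013)·587511 + (-20218)·116613.

9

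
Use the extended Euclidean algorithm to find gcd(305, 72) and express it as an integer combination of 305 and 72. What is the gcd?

1

Apply Euclid's algorithm to 305 and 72:
305 = 4*72 + 17
72 = 4*17 + 4
17 = 4*4 + 1
4 = 4*1 + 0
gcd(305, 72) = 1.
Back-substituting:
1 = 17 − 4·4
1 = −4·72 + 17·17
1 = 17·305 − 72·72
So 1 = (17)·305 + (-72)·72.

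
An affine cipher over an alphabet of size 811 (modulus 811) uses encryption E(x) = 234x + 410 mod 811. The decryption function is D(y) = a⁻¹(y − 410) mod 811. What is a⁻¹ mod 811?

558

Apply the Euclidean algorithm to 811 and 234:
811 = 3·234 + 109
234 = 2·109 + 16
109 = 6·16 + 13
16 = 1·13 + 3
13 = 4·3 + 1
3 = 3·1 + 0
gcd = 1, so the inverse exists. Back-substitute:
1 = 13 − 4·3
1 = −4·16 + 5·13
1 = 5·109 − 34·16
1 = −34·234 + 73·109
1 = 73·811 − 253·234
So 234·(-253) ≡ 1 (mod 811), and -253 ≡ 558 (mod 811).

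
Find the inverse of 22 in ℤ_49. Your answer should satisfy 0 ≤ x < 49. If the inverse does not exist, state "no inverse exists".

29

gcd(49, 22) by repeated division:
49 = 2*22 + 5
22 = 4*5 + 2
5 = 2*2 + 1
2 = 2*1 + 0
Since gcd(22, 49) = 1, back-substitute to write 1 as a combination:
1 = 5 − 2·2
1 = −2·22 + 9·5
1 = 9·49 − 20·22
Hence 22⁻¹ ≡ -20 ≡ 29 (mod 49).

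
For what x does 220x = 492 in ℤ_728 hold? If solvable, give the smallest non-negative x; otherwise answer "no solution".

171

First find gcd(220, 728):
728 = 3·220 + 68
220 = 3·68 + 16
68 = 4·16 + 4
16 = 4·4 + 0
gcd = 4 and 4 | 492, so solutions exist. Divide through by 4: 55x ≡ 123 (mod 182).
Now find 55⁻¹ mod 182:
182 = 3×55 + 17
55 = 3×17 + 4
17 = 4×4 + 1
4 = 4×1 + 0
Back-substitute:
1 = 17 − 4·4
1 = −4·55 + 13·17
1 = 13·182 − 43·55
So 55·(-43) ≡ 1 (mod 182), i.e. 55⁻¹ ≡ 139.
Then x ≡ 139·123 ≡ 171 (mod 182); the smallest non-negative solution is x = 171.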